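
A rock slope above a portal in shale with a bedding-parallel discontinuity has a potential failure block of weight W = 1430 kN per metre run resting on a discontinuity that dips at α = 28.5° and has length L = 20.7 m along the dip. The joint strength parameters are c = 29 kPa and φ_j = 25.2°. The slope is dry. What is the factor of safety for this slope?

FS = 1.75

Resolving the block weight along and normal to the plane and applying the Mohr–Coulomb strength on the joint:
N' = W cosα = 1430·cos28.5° = 1256.7 kN/m
Driving force T = W sinα = 1430·sin28.5° = 682.3 kN/m
Resisting force R = c·L + N'·tanφ_j = 29·20.7 + 1256.7·tan25.2° = 600.3 + 591.4 = 1191.7 kN/m
FS = R / T = 1191.7 / 682.3 = 1.746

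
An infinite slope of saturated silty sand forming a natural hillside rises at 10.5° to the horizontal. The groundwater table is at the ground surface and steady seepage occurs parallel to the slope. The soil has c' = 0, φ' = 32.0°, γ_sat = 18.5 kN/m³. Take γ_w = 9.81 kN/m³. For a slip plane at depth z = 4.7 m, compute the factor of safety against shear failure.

With seepage parallel to the slope and the water table at the surface, the effective normal stress on the slip plane uses the buoyant unit weight γ' = γ_sat − γ_w while the driving shear stress uses γ_sat:
FS = [c' + γ' z cos²β tanφ'] / [γ_sat z sinβ cosβ]
(For c' = 0 this reduces to FS = (γ'/γ_sat)·tanφ'/tanβ.)
γ' = 18.5 − 9.81 = 8.69 kN/m³
Numerator = 0.0 + 8.69·4.7·cos²10.5°·tan32.0° = 0.0 + 8.69·4.7·0.9668·0.6249 = 24.674 kPa
Denominator = 18.5·4.7·sin10.5°·cos10.5° = 18.5·4.7·0.1822·0.9833 = 15.580 kPa
FS = 24.674 / 15.580 = 1.584

FS = 1.58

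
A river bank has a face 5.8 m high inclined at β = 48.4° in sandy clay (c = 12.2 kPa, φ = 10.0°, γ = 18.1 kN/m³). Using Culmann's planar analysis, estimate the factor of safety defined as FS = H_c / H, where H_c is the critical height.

FS = 1.58

H_c = (4c/γ) · sinβ cosφ / [1 − cos(β − φ)]
    = (4·12.2/18.1) · sin48.4°·cos10.0° / [1 − cos38.4°]
    = 2.696 · 0.7364 / 0.2163 = 9.18 m
FS = H_c / H = 9.18 / 5.8 = 1.583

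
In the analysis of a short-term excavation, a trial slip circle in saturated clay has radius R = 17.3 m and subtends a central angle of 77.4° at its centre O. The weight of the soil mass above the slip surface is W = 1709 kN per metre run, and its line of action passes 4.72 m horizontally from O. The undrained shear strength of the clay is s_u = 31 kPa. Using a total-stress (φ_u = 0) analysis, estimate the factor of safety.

FS = 1.55

Taking moments about the centre O, the resisting moment is provided by the undrained shear strength acting along the arc:
Arc length L_a = R·θ = 17.3·(77.4°·π/180) = 17.3·1.3509 = 23.37 m
M_R = s_u·L_a·R = 31·23.37·17.3 = 12533.5 kN·m/m
M_D = W·d = 1709·4.72 = 8066.5 kN·m/m
FS = M_R / M_D = 12533.5 / 8066.5 = 1.554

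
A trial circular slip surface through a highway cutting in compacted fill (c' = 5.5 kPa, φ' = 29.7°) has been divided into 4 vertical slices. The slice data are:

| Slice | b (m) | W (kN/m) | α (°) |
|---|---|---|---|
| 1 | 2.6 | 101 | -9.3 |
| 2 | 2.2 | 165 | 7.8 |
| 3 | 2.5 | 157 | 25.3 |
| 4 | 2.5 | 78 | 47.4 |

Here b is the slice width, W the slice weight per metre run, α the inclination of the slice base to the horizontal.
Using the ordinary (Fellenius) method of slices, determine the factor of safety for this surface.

Ordinary method of slices: FS = Σ[c'·Δl_i + (W_i cosα_i)·tanφ'] / Σ W_i sinα_i, with Δl_i = b_i / cosα_i.
Slice 1: Δl = 2.6/cos(-9.3°) = 2.635 m; N'_1 = 101·cos(-9.3°) = 99.7; c'Δl = 14.49; W sinα = -16.3
Slice 2: Δl = 2.2/cos7.8° = 2.221 m; N'_2 = 165·cos7.8° = 163.5; c'Δl = 12.21; W sinα = 22.4
Slice 3: Δl = 2.5/cos25.3° = 2.765 m; N'_3 = 157·cos25.3° = 141.9; c'Δl = 15.21; W sinα = 67.1
Slice 4: Δl = 2.5/cos47.4° = 3.693 m; N'_4 = 78·cos47.4° = 52.8; c'Δl = 20.31; W sinα = 57.4
Σc'Δl = 62.2 kN/m; ΣN' = 457.9 kN/m; ΣW sinα = 130.6 kN/m
Resisting = 62.2 + 457.9·tan29.7° = 62.2 + 261.2 = 323.4 kN/m
FS = 323.4 / 130.6 = 2.477

FS = 2.48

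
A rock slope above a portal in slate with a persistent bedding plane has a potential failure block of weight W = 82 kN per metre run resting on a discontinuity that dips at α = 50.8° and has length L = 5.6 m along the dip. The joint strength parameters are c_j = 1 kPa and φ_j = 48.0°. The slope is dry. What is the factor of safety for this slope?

FS = 0.99

Resolving the block weight along and normal to the plane and applying the Mohr–Coulomb strength on the joint:
N' = W cosα = 82·cos50.8° = 51.8 kN/m
Driving force T = W sinα = 82·sin50.8° = 63.5 kN/m
Resisting force R = c_j·L + N'·tanφ_j = 1·5.6 + 51.8·tan48.0° = 5.6 + 57.6 = 63.2 kN/m
FS = R / T = 63.2 / 63.5 = 0.994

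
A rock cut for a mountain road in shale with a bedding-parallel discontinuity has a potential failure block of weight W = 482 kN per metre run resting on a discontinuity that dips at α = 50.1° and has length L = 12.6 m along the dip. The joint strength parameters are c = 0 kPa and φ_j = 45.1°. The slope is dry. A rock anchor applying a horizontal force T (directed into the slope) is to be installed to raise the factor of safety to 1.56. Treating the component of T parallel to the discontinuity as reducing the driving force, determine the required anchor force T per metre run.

T = 151 kN/m

Resolving forces along and normal to the sliding plane, with the horizontal anchor force T adding T·sinα to the effective normal force and T·cosα acting up the plane against the driving force:
FS = [cL + (W cosα + T sinα) tanφ_j] / [W sinα − T cosα]
Without the anchor: N' = 309.2 kN/m, driving T_d = 369.8 kN/m, resisting R = 0·12.6 + 309.2·tan45.1° = 310.3 kN/m, FS = 0.84.
Setting FS = 1.56 and solving for T:
1.56·(369.8 − T cos50.1°) = 310.3 + T sin50.1°·tan45.1°
T·(sin50.1°·tan45.1° + 1.56·cos50.1°) = 1.56·369.8 − 310.3
T·(0.7672·1.0035 + 1.56·0.6414) = 576.8 − 310.3 = 266.6
T·1.7705 = 266.6
T = 150.6 kN/m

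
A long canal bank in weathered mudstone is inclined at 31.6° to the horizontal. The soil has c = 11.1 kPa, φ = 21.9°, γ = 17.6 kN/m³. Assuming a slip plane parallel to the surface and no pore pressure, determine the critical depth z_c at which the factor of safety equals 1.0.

z_c = 4.08 m

Setting FS = 1.00 in FS = [c + γz cos²β tanφ] / [γz sinβ cosβ] and solving for z:
z = c / [γ cosβ (FS·sinβ − cosβ·tanφ)]
  = 11.1 / [17.6·cos31.6°·(1.00·sin31.6° − cos31.6°·tan21.9°)]
  = 11.1 / [17.6·0.8517·(1.00·0.5240 − 0.8517·0.4020)]
  = 11.1 / 2.7222 = 4.078 m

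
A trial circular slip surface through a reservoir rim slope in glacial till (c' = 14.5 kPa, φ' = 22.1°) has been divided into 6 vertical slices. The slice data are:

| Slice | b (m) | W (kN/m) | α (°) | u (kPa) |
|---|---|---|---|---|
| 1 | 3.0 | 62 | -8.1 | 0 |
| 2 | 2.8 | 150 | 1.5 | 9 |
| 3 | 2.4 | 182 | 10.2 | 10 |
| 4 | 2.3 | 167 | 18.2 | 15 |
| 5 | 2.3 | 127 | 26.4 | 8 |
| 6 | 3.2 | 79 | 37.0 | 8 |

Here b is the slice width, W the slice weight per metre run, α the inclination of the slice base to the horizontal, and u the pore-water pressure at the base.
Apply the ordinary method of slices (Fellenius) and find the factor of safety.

FS = 2.66

Ordinary method of slices: FS = Σ[c'·Δl_i + (W_i cosα_i − u_i·Δl_i)·tanφ'] / Σ W_i sinα_i, with Δl_i = b_i / cosα_i.
Slice 1: Δl = 3.0/cos(-8.1°) = 3.030 m; N'_1 = 62·cos(-8.1°) − 0·3.030 = 61.4; c'Δl = 43.94; W sinα = -8.7
Slice 2: Δl = 2.8/cos1.5° = 2.801 m; N'_2 = 150·cos1.5° − 9·2.801 = 124.7; c'Δl = 40.61; W sinα = 3.9
Slice 3: Δl = 2.4/cos10.2° = 2.439 m; N'_3 = 182·cos10.2° − 10·2.439 = 154.7; c'Δl = 35.36; W sinα = 32.2
Slice 4: Δl = 2.3/cos18.2° = 2.421 m; N'_4 = 167·cos18.2° − 15·2.421 = 122.3; c'Δl = 35.11; W sinα = 52.2
Slice 5: Δl = 2.3/cos26.4° = 2.568 m; N'_5 = 127·cos26.4° − 8·2.568 = 93.2; c'Δl = 37.23; W sinα = 56.5
Slice 6: Δl = 3.2/cos37.0° = 4.007 m; N'_6 = 79·cos37.0° − 8·4.007 = 31.0; c'Δl = 58.10; W sinα = 47.5
Σc'Δl = 250.3 kN/m; ΣN' = 587.4 kN/m; ΣW sinα = 183.6 kN/m
Resisting = 250.3 + 587.4·tan22.1° = 250.3 + 238.5 = 488.9 kN/m
FS = 488.9 / 183.6 = 2.663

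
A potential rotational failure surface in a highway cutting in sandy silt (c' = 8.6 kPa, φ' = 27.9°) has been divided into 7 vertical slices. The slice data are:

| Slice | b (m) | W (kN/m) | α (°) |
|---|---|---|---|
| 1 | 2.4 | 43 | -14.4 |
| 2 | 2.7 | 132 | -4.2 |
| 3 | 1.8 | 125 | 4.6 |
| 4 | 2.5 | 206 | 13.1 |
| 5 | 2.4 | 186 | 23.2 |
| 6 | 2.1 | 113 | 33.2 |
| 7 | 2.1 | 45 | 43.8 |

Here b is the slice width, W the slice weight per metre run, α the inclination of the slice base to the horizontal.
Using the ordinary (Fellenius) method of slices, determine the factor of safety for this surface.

FS = 2.83

Ordinary method of slices: FS = Σ[c'·Δl_i + (W_i cosα_i)·tanφ'] / Σ W_i sinα_i, with Δl_i = b_i / cosα_i.
Slice 1: Δl = 2.4/cos(-14.4°) = 2.478 m; N'_1 = 43·cos(-14.4°) = 41.6; c'Δl = 21.31; W sinα = -10.7
Slice 2: Δl = 2.7/cos(-4.2°) = 2.707 m; N'_2 = 132·cos(-4.2°) = 131.6; c'Δl = 23.28; W sinα = -9.7
Slice 3: Δl = 1.8/cos4.6° = 1.806 m; N'_3 = 125·cos4.6° = 124.6; c'Δl = 15.53; W sinα = 10.0
Slice 4: Δl = 2.5/cos13.1° = 2.567 m; N'_4 = 206·cos13.1° = 200.6; c'Δl = 22.07; W sinα = 46.7
Slice 5: Δl = 2.4/cos23.2° = 2.611 m; N'_5 = 186·cos23.2° = 171.0; c'Δl = 22.46; W sinα = 73.3
Slice 6: Δl = 2.1/cos33.2° = 2.510 m; N'_6 = 113·cos33.2° = 94.6; c'Δl = 21.58; W sinα = 61.9
Slice 7: Δl = 2.1/cos43.8° = 2.910 m; N'_7 = 45·cos43.8° = 32.5; c'Δl = 25.02; W sinα = 31.1
Σc'Δl = 151.3 kN/m; ΣN' = 796.5 kN/m; ΣW sinα = 202.6 kN/m
Resisting = 151.3 + 796.5·tan27.9° = 151.3 + 421.7 = 573.0 kN/m
FS = 573.0 / 202.6 = 2.828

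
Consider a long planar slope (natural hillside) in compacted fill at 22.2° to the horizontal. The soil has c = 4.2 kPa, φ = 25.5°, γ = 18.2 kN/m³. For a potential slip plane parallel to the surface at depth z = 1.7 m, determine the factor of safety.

FS = 1.56

For an infinite slope with a slip plane parallel to the surface (no pore pressure): FS = [c + γz cos²β tanφ] / [γz sinβ cosβ].
γz = 18.2·1.7 = 30.94 kN/m²
Numerator = 4.2 + 30.94·cos²22.2°·tan25.5° = 4.2 + 30.94·0.8572·0.4770 = 16.851 kPa
Denominator = 30.94·sin22.2°·cos22.2° = 30.94·0.3778·0.9259 = 10.824 kPa
FS = 16.851 / 10.824 = 1.557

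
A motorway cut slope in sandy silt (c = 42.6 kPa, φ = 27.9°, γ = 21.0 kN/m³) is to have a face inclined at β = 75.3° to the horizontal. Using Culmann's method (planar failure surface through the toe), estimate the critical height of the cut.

Culmann's analysis gives the critical failure plane at α_cr = (β + φ)/2 = (75.3 + 27.9)/2 = 51.6°, and the critical height
H_c = (4c/γ) · sinβ cosφ / [1 − cos(β − φ)]
    = (4·42.6/21.0) · sin75.3°·cos27.9° / [1 − cos(47.4°)]
    = 8.114 · 0.9673·0.8838 / [1 − 0.6769]
    = 8.114 · 0.8548 / 0.3231
    = 21.47 m

H_c = 21.47 m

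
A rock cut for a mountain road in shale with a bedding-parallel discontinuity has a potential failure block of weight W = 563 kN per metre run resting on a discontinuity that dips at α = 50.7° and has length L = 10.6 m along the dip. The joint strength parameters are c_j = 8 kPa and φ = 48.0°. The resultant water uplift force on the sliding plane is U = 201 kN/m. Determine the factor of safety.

FS = 0.59

Resolving the block weight along and normal to the plane and applying the Mohr–Coulomb strength on the joint:
N' = W cosα − U = 563·cos50.7° − 201 = 155.6 kN/m
Driving force T = W sinα = 563·sin50.7° = 435.7 kN/m
Resisting force R = c_j·L + N'·tanφ = 8·10.6 + 155.6·tan48.0° = 84.8 + 172.8 = 257.6 kN/m
FS = R / T = 257.6 / 435.7 = 0.591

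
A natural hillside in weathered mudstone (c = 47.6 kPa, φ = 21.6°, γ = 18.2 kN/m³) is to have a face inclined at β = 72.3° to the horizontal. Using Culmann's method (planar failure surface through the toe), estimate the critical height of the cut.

H_c = 25.28 m

Culmann's analysis gives the critical failure plane at α_cr = (β + φ)/2 = (72.3 + 21.6)/2 = 47.0°, and the critical height
H_c = (4c/γ) · sinβ cosφ / [1 − cos(β − φ)]
    = (4·47.6/18.2) · sin72.3°·cos21.6° / [1 − cos(50.7°)]
    = 10.462 · 0.9527·0.9298 / [1 − 0.6334]
    = 10.462 · 0.8858 / 0.3666
    = 25.28 m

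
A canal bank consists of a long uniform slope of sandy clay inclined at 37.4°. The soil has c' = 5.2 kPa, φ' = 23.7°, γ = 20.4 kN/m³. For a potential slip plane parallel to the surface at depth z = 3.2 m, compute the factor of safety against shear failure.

For an infinite slope with a slip plane parallel to the surface (no pore pressure): FS = [c' + γz cos²β tanφ'] / [γz sinβ cosβ].
γz = 20.4·3.2 = 65.28 kN/m²
Numerator = 5.2 + 65.28·cos²37.4°·tan23.7° = 5.2 + 65.28·0.6311·0.4390 = 23.285 kPa
Denominator = 65.28·sin37.4°·cos37.4° = 65.28·0.6074·0.7944 = 31.498 kPa
FS = 23.285 / 31.498 = 0.739

FS = 0.74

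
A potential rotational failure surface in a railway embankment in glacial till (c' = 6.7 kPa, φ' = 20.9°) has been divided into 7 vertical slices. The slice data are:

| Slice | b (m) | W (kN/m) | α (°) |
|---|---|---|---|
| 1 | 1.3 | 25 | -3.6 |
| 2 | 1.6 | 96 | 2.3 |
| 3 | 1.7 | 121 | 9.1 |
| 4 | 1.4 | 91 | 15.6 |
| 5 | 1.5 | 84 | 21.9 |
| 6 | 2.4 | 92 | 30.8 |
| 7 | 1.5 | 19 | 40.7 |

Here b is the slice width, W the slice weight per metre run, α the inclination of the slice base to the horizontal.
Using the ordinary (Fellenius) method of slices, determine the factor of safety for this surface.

Ordinary method of slices: FS = Σ[c'·Δl_i + (W_i cosα_i)·tanφ'] / Σ W_i sinα_i, with Δl_i = b_i / cosα_i.
Slice 1: Δl = 1.3/cos(-3.6°) = 1.303 m; N'_1 = 25·cos(-3.6°) = 25.0; c'Δl = 8.73; W sinα = -1.6
Slice 2: Δl = 1.6/cos2.3° = 1.601 m; N'_2 = 96·cos2.3° = 95.9; c'Δl = 10.73; W sinα = 3.9
Slice 3: Δl = 1.7/cos9.1° = 1.722 m; N'_3 = 121·cos9.1° = 119.5; c'Δl = 11.54; W sinα = 19.1
Slice 4: Δl = 1.4/cos15.6° = 1.454 m; N'_4 = 91·cos15.6° = 87.6; c'Δl = 9.74; W sinα = 24.5
Slice 5: Δl = 1.5/cos21.9° = 1.617 m; N'_5 = 84·cos21.9° = 77.9; c'Δl = 10.83; W sinα = 31.3
Slice 6: Δl = 2.4/cos30.8° = 2.794 m; N'_6 = 92·cos30.8° = 79.0; c'Δl = 18.72; W sinα = 47.1
Slice 7: Δl = 1.5/cos40.7° = 1.979 m; N'_7 = 19·cos40.7° = 14.4; c'Δl = 13.26; W sinα = 12.4
Σc'Δl = 83.5 kN/m; ΣN' = 499.4 kN/m; ΣW sinα = 136.7 kN/m
Resisting = 83.5 + 499.4·tan20.9° = 83.5 + 190.7 = 274.2 kN/m
FS = 274.2 / 136.7 = 2.006

FS = 2.01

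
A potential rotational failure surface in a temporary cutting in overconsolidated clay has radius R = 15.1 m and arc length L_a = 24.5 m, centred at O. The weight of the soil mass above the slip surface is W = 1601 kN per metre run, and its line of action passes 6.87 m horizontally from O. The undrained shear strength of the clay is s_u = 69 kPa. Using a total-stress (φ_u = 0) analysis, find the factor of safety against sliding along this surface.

Taking moments about the centre O, the resisting moment is provided by the undrained shear strength acting along the arc:
M_R = s_u·L_a·R = 69·24.50·15.1 = 25526.5 kN·m/m
M_D = W·d = 1601·6.87 = 10998.9 kN·m/m
FS = M_R / M_D = 25526.5 / 10998.9 = 2.321

FS = 2.32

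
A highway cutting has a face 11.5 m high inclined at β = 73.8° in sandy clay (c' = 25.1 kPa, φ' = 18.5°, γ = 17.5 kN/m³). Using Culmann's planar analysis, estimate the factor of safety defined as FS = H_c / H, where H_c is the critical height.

H_c = (4c'/γ) · sinβ cosφ' / [1 − cos(β − φ')]
    = (4·25.1/17.5) · sin73.8°·cos18.5° / [1 − cos55.3°]
    = 5.737 · 0.9107 / 0.4307 = 12.13 m
FS = H_c / H = 12.13 / 11.5 = 1.055

FS = 1.05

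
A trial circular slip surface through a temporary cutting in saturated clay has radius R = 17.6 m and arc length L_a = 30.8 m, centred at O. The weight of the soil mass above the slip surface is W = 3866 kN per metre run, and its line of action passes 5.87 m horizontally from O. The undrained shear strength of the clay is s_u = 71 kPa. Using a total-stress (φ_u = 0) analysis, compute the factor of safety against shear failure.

Taking moments about the centre O, the resisting moment is provided by the undrained shear strength acting along the arc:
M_R = s_u·L_a·R = 71·30.80·17.6 = 38487.7 kN·m/m
M_D = W·d = 3866·5.87 = 22693.4 kN·m/m
FS = M_R / M_D = 38487.7 / 22693.4 = 1.696

FS = 1.70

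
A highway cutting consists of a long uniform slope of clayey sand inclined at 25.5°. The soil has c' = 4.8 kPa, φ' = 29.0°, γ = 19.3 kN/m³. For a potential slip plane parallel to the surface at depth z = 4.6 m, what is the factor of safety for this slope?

FS = 1.30

For an infinite slope with a slip plane parallel to the surface (no pore pressure): FS = [c' + γz cos²β tanφ'] / [γz sinβ cosβ].
γz = 19.3·4.6 = 88.78 kN/m²
Numerator = 4.8 + 88.78·cos²25.5°·tan29.0° = 4.8 + 88.78·0.8147·0.5543 = 44.891 kPa
Denominator = 88.78·sin25.5°·cos25.5° = 88.78·0.4305·0.9026 = 34.498 kPa
FS = 44.891 / 34.498 = 1.301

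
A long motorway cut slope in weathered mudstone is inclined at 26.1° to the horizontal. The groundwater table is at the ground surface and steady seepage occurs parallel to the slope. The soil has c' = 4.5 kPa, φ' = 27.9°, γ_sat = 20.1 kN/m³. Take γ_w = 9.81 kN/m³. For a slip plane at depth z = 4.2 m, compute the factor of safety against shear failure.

With seepage parallel to the slope and the water table at the surface, the effective normal stress on the slip plane uses the buoyant unit weight γ' = γ_sat − γ_w while the driving shear stress uses γ_sat:
FS = [c' + γ' z cos²β tanφ'] / [γ_sat z sinβ cosβ]
γ' = 20.1 − 9.81 = 10.29 kN/m³
Numerator = 4.5 + 10.29·4.2·cos²26.1°·tan27.9° = 4.5 + 10.29·4.2·0.8065·0.5295 = 22.954 kPa
Denominator = 20.1·4.2·sin26.1°·cos26.1° = 20.1·4.2·0.4399·0.8980 = 33.352 kPa
FS = 22.954 / 33.352 = 0.688

FS = 0.69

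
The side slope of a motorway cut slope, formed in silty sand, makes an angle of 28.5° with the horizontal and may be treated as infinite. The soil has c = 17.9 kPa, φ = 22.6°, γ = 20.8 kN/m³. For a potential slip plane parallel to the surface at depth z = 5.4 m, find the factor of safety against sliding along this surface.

For an infinite slope with a slip plane parallel to the surface (no pore pressure): FS = [c + γz cos²β tanφ] / [γz sinβ cosβ].
γz = 20.8·5.4 = 112.32 kN/m²
Numerator = 17.9 + 112.32·cos²28.5°·tan22.6° = 17.9 + 112.32·0.7723·0.4163 = 54.009 kPa
Denominator = 112.32·sin28.5°·cos28.5° = 112.32·0.4772·0.8788 = 47.100 kPa
FS = 54.009 / 47.100 = 1.147

FS = 1.15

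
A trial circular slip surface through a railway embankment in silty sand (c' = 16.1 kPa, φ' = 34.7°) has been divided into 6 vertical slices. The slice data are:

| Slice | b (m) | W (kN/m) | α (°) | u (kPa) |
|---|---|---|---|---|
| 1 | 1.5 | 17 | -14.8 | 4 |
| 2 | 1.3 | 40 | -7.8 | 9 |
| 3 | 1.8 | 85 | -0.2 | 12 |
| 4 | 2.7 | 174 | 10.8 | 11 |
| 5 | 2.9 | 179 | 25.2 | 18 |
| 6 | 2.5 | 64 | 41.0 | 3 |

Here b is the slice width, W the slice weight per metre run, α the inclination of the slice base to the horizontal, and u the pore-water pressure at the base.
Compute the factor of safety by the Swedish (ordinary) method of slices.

FS = 3.49

Ordinary method of slices: FS = Σ[c'·Δl_i + (W_i cosα_i − u_i·Δl_i)·tanφ'] / Σ W_i sinα_i, with Δl_i = b_i / cosα_i.
Slice 1: Δl = 1.5/cos(-14.8°) = 1.551 m; N'_1 = 17·cos(-14.8°) − 4·1.551 = 10.2; c'Δl = 24.98; W sinα = -4.3
Slice 2: Δl = 1.3/cos(-7.8°) = 1.312 m; N'_2 = 40·cos(-7.8°) − 9·1.312 = 27.8; c'Δl = 21.13; W sinα = -5.4
Slice 3: Δl = 1.8/cos(-0.2°) = 1.800 m; N'_3 = 85·cos(-0.2°) − 12·1.800 = 63.4; c'Δl = 28.98; W sinα = -0.3
Slice 4: Δl = 2.7/cos10.8° = 2.749 m; N'_4 = 174·cos10.8° − 11·2.749 = 140.7; c'Δl = 44.25; W sinα = 32.6
Slice 5: Δl = 2.9/cos25.2° = 3.205 m; N'_5 = 179·cos25.2° − 18·3.205 = 104.3; c'Δl = 51.60; W sinα = 76.2
Slice 6: Δl = 2.5/cos41.0° = 3.313 m; N'_6 = 64·cos41.0° − 3·3.313 = 38.4; c'Δl = 53.33; W sinα = 42.0
Σc'Δl = 224.3 kN/m; ΣN' = 384.8 kN/m; ΣW sinα = 140.7 kN/m
Resisting = 224.3 + 384.8·tan34.7° = 224.3 + 266.4 = 490.7 kN/m
FS = 490.7 / 140.7 = 3.487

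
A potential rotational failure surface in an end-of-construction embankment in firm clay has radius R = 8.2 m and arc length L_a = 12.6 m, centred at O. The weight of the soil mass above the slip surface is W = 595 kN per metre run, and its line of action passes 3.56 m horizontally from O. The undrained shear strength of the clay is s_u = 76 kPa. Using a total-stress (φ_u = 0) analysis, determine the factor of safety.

FS = 3.71

Taking moments about the centre O, the resisting moment is provided by the undrained shear strength acting along the arc:
M_R = s_u·L_a·R = 76·12.60·8.2 = 7852.3 kN·m/m
M_D = W·d = 595·3.56 = 2118.2 kN·m/m
FS = M_R / M_D = 7852.3 / 2118.2 = 3.707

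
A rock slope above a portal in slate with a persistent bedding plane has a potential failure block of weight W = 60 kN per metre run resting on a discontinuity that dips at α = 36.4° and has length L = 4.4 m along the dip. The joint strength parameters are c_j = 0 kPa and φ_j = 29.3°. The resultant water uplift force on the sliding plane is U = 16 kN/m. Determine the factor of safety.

FS = 0.51

Resolving the block weight along and normal to the plane and applying the Mohr–Coulomb strength on the joint:
N' = W cosα − U = 60·cos36.4° − 16 = 32.3 kN/m
Driving force T = W sinα = 60·sin36.4° = 35.6 kN/m
Resisting force R = c_j·L + N'·tanφ_j = 0·4.4 + 32.3·tan29.3° = 0.0 + 18.1 = 18.1 kN/m
FS = R / T = 18.1 / 35.6 = 0.509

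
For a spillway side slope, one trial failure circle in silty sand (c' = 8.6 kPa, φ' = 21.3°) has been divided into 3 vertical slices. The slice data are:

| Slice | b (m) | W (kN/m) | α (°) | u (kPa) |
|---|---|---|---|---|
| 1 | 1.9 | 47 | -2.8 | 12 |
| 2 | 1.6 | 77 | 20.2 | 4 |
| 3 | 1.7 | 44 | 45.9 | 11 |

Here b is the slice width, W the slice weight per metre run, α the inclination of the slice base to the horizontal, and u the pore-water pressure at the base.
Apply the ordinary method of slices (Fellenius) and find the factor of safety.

Ordinary method of slices: FS = Σ[c'·Δl_i + (W_i cosα_i − u_i·Δl_i)·tanφ'] / Σ W_i sinα_i, with Δl_i = b_i / cosα_i.
Slice 1: Δl = 1.9/cos(-2.8°) = 1.902 m; N'_1 = 47·cos(-2.8°) − 12·1.902 = 24.1; c'Δl = 16.36; W sinα = -2.3
Slice 2: Δl = 1.6/cos20.2° = 1.705 m; N'_2 = 77·cos20.2° − 4·1.705 = 65.4; c'Δl = 14.66; W sinα = 26.6
Slice 3: Δl = 1.7/cos45.9° = 2.443 m; N'_3 = 44·cos45.9° − 11·2.443 = 3.7; c'Δl = 21.01; W sinα = 31.6
Σc'Δl = 52.0 kN/m; ΣN' = 93.3 kN/m; ΣW sinα = 55.9 kN/m
Resisting = 52.0 + 93.3·tan21.3° = 52.0 + 36.4 = 88.4 kN/m
FS = 88.4 / 55.9 = 1.582

FS = 1.58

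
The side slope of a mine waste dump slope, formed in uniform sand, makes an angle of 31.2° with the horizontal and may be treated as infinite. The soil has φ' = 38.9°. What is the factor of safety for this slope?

FS = 1.33

For a dry cohesionless infinite slope the factor of safety is FS = tanφ' / tanβ.
FS = tan38.9° / tan31.2° = 0.8069 / 0.6056 = 1.332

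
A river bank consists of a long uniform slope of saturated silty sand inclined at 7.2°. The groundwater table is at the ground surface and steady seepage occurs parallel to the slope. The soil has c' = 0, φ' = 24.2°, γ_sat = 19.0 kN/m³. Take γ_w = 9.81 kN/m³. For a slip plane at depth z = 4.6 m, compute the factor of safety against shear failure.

With seepage parallel to the slope and the water table at the surface, the effective normal stress on the slip plane uses the buoyant unit weight γ' = γ_sat − γ_w while the driving shear stress uses γ_sat:
FS = [c' + γ' z cos²β tanφ'] / [γ_sat z sinβ cosβ]
(For c' = 0 this reduces to FS = (γ'/γ_sat)·tanφ'/tanβ.)
γ' = 19.0 − 9.81 = 9.19 kN/m³
Numerator = 0.0 + 9.19·4.6·cos²7.2°·tan24.2° = 0.0 + 9.19·4.6·0.9843·0.4494 = 18.700 kPa
Denominator = 19.0·4.6·sin7.2°·cos7.2° = 19.0·4.6·0.1253·0.9921 = 10.868 kPa
FS = 18.700 / 10.868 = 1.721

FS = 1.72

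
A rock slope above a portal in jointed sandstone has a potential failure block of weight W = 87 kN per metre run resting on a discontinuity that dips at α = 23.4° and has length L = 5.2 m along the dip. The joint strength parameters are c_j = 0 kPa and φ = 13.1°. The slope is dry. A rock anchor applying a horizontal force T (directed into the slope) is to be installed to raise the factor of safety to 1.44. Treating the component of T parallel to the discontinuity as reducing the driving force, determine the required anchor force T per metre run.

T = 22 kN/m

Resolving forces along and normal to the sliding plane, with the horizontal anchor force T adding T·sinα to the effective normal force and T·cosα acting up the plane against the driving force:
FS = [c_jL + (W cosα + T sinα) tanφ] / [W sinα − T cosα]
Without the anchor: N' = 79.8 kN/m, driving T_d = 34.6 kN/m, resisting R = 0·5.2 + 79.8·tan13.1° = 18.6 kN/m, FS = 0.54.
Setting FS = 1.44 and solving for T:
1.44·(34.6 − T cos23.4°) = 18.6 + T sin23.4°·tan13.1°
T·(sin23.4°·tan13.1° + 1.44·cos23.4°) = 1.44·34.6 − 18.6
T·(0.3971·0.2327 + 1.44·0.9178) = 49.8 − 18.6 = 31.2
T·1.4140 = 31.2
T = 22.0 kN/m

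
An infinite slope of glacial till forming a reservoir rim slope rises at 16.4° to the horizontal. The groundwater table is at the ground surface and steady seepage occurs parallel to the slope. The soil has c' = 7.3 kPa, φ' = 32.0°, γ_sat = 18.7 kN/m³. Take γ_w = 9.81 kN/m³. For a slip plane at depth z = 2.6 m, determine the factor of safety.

FS = 1.56

With seepage parallel to the slope and the water table at the surface, the effective normal stress on the slip plane uses the buoyant unit weight γ' = γ_sat − γ_w while the driving shear stress uses γ_sat:
FS = [c' + γ' z cos²β tanφ'] / [γ_sat z sinβ cosβ]
γ' = 18.7 − 9.81 = 8.89 kN/m³
Numerator = 7.3 + 8.89·2.6·cos²16.4°·tan32.0° = 7.3 + 8.89·2.6·0.9203·0.6249 = 20.592 kPa
Denominator = 18.7·2.6·sin16.4°·cos16.4° = 18.7·2.6·0.2823·0.9593 = 13.169 kPa
FS = 20.592 / 13.169 = 1.564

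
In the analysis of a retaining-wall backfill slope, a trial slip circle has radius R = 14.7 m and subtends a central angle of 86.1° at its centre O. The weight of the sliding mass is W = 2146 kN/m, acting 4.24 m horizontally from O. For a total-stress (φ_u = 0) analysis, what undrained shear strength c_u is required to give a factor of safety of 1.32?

FS = c_u·L_a·R / (W·d), so c_u = FS·W·d / (L_a·R).
Arc length L_a = R·θ = 14.7·(86.1°·π/180) = 14.7·1.5027 = 22.09 m
c_u = 1.32·2146·4.24 / (22.09·14.7) = 12010.7 / 324.72 = 36.99 kPa

c_u = 37.0 kPa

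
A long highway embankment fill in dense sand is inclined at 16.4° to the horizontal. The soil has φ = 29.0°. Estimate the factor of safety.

FS = 1.88

For a dry cohesionless infinite slope the factor of safety is FS = tanφ / tanβ.
FS = tan29.0° / tan16.4° = 0.5543 / 0.2943 = 1.883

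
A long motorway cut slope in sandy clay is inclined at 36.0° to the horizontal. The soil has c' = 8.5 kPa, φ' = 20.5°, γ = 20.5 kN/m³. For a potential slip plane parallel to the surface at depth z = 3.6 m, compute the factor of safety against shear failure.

For an infinite slope with a slip plane parallel to the surface (no pore pressure): FS = [c' + γz cos²β tanφ'] / [γz sinβ cosβ].
γz = 20.5·3.6 = 73.80 kN/m²
Numerator = 8.5 + 73.80·cos²36.0°·tan20.5° = 8.5 + 73.80·0.6545·0.3739 = 26.560 kPa
Denominator = 73.80·sin36.0°·cos36.0° = 73.80·0.5878·0.8090 = 35.094 kPa
FS = 26.560 / 35.094 = 0.757

FS = 0.76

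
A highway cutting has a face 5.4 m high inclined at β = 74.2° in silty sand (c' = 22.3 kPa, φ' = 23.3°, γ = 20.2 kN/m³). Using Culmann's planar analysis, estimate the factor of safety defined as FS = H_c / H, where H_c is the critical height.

H_c = (4c'/γ) · sinβ cosφ' / [1 − cos(β − φ')]
    = (4·22.3/20.2) · sin74.2°·cos23.3° / [1 − cos50.9°]
    = 4.416 · 0.8837 / 0.3693 = 10.57 m
FS = H_c / H = 10.57 / 5.4 = 1.957

FS = 1.96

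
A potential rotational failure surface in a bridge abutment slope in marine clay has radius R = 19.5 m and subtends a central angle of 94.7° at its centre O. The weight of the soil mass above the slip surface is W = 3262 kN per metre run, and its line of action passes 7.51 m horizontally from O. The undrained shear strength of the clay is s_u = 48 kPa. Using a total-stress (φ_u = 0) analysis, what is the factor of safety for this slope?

FS = 1.23

Taking moments about the centre O, the resisting moment is provided by the undrained shear strength acting along the arc:
Arc length L_a = R·θ = 19.5·(94.7°·π/180) = 19.5·1.6528 = 32.23 m
M_R = s_u·L_a·R = 48·32.23·19.5 = 30167.4 kN·m/m
M_D = W·d = 3262·7.51 = 24497.6 kN·m/m
FS = M_R / M_D = 30167.4 / 24497.6 = 1.231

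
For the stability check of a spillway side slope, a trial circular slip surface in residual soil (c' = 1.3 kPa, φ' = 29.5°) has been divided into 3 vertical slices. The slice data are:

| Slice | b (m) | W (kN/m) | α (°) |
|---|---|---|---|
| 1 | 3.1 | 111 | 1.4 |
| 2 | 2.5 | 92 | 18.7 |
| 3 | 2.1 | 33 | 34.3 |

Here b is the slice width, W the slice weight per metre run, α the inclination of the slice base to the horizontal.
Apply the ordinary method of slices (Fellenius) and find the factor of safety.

Ordinary method of slices: FS = Σ[c'·Δl_i + (W_i cosα_i)·tanφ'] / Σ W_i sinα_i, with Δl_i = b_i / cosα_i.
Slice 1: Δl = 3.1/cos1.4° = 3.101 m; N'_1 = 111·cos1.4° = 111.0; c'Δl = 4.03; W sinα = 2.7
Slice 2: Δl = 2.5/cos18.7° = 2.639 m; N'_2 = 92·cos18.7° = 87.1; c'Δl = 3.43; W sinα = 29.5
Slice 3: Δl = 2.1/cos34.3° = 2.542 m; N'_3 = 33·cos34.3° = 27.3; c'Δl = 3.30; W sinα = 18.6
Σc'Δl = 10.8 kN/m; ΣN' = 225.4 kN/m; ΣW sinα = 50.8 kN/m
Resisting = 10.8 + 225.4·tan29.5° = 10.8 + 127.5 = 138.3 kN/m
FS = 138.3 / 50.8 = 2.722

FS = 2.72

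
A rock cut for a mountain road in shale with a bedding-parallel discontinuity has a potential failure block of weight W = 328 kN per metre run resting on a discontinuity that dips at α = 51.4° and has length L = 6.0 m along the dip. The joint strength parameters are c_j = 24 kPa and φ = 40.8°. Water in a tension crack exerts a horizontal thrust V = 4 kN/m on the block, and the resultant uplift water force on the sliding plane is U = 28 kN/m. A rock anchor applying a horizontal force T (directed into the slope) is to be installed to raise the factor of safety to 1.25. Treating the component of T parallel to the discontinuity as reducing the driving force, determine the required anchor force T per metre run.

Resolving forces along and normal to the sliding plane, with the horizontal anchor force T adding T·sinα to the effective normal force and T·cosα acting up the plane against the driving force:
FS = [c_jL + (W cosα − U − V sinα + T sinα) tanφ] / [W sinα + V cosα − T cosα]
Without the anchor: N' = 173.5 kN/m, driving T_d = 258.8 kN/m, resisting R = 24·6.0 + 173.5·tan40.8° = 293.8 kN/m, FS = 1.13.
Setting FS = 1.25 and solving for T:
1.25·(258.8 − T cos51.4°) = 293.8 + T sin51.4°·tan40.8°
T·(sin51.4°·tan40.8° + 1.25·cos51.4°) = 1.25·258.8 − 293.8
T·(0.7815·0.8632 + 1.25·0.6239) = 323.5 − 293.8 = 29.8
T·1.4544 = 29.8
T = 20.5 kN/m

T = 20 kN/m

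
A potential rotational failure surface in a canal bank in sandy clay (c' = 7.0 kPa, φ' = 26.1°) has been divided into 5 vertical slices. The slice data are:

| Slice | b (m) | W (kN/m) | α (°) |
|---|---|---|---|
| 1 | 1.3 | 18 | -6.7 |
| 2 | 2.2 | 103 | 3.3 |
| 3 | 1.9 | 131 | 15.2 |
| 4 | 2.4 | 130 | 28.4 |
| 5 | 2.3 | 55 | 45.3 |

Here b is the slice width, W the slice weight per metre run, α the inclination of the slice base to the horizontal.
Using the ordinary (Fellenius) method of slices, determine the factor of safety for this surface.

FS = 1.99

Ordinary method of slices: FS = Σ[c'·Δl_i + (W_i cosα_i)·tanφ'] / Σ W_i sinα_i, with Δl_i = b_i / cosα_i.
Slice 1: Δl = 1.3/cos(-6.7°) = 1.309 m; N'_1 = 18·cos(-6.7°) = 17.9; c'Δl = 9.16; W sinα = -2.1
Slice 2: Δl = 2.2/cos3.3° = 2.204 m; N'_2 = 103·cos3.3° = 102.8; c'Δl = 15.43; W sinα = 5.9
Slice 3: Δl = 1.9/cos15.2° = 1.969 m; N'_3 = 131·cos15.2° = 126.4; c'Δl = 13.78; W sinα = 34.3
Slice 4: Δl = 2.4/cos28.4° = 2.728 m; N'_4 = 130·cos28.4° = 114.4; c'Δl = 19.10; W sinα = 61.8
Slice 5: Δl = 2.3/cos45.3° = 3.270 m; N'_5 = 55·cos45.3° = 38.7; c'Δl = 22.89; W sinα = 39.1
Σc'Δl = 80.4 kN/m; ΣN' = 400.2 kN/m; ΣW sinα = 139.1 kN/m
Resisting = 80.4 + 400.2·tan26.1° = 80.4 + 196.0 = 276.4 kN/m
FS = 276.4 / 139.1 = 1.987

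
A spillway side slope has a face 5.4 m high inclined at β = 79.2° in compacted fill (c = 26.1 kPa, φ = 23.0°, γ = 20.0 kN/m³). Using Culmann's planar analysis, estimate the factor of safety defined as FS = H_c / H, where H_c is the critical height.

FS = 1.97

H_c = (4c/γ) · sinβ cosφ / [1 − cos(β − φ)]
    = (4·26.1/20.0) · sin79.2°·cos23.0° / [1 − cos56.2°]
    = 5.220 · 0.9042 / 0.4437 = 10.64 m
FS = H_c / H = 10.64 / 5.4 = 1.970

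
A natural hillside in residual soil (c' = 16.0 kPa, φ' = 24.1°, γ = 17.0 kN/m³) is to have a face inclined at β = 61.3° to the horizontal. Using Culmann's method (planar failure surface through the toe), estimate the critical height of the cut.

Culmann's analysis gives the critical failure plane at α_cr = (β + φ')/2 = (61.3 + 24.1)/2 = 42.7°, and the critical height
H_c = (4c'/γ) · sinβ cosφ' / [1 − cos(β − φ')]
    = (4·16.0/17.0) · sin61.3°·cos24.1° / [1 − cos(37.2°)]
    = 3.765 · 0.8771·0.9128 / [1 − 0.7965]
    = 3.765 · 0.8007 / 0.2035
    = 14.81 m

H_c = 14.81 m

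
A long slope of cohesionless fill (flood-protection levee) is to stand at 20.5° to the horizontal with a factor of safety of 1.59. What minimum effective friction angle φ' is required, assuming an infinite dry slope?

FS = tanφ'/tanβ ⇒ tanφ' = FS · tanβ = 1.59 · tan20.5° = 0.5945
φ' = arctan(0.5945) = 30.73°

φ' = 30.7°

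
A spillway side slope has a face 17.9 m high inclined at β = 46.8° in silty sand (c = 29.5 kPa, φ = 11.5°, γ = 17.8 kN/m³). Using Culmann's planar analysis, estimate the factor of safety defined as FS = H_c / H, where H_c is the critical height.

FS = 1.44

H_c = (4c/γ) · sinβ cosφ / [1 − cos(β − φ)]
    = (4·29.5/17.8) · sin46.8°·cos11.5° / [1 − cos35.3°]
    = 6.629 · 0.7143 / 0.1839 = 25.76 m
FS = H_c / H = 25.76 / 17.9 = 1.439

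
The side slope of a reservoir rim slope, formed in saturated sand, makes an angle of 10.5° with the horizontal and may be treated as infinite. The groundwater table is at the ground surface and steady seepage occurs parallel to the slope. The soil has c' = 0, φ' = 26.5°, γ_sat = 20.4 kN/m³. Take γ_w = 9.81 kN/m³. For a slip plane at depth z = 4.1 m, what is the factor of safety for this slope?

With seepage parallel to the slope and the water table at the surface, the effective normal stress on the slip plane uses the buoyant unit weight γ' = γ_sat − γ_w while the driving shear stress uses γ_sat:
FS = [c' + γ' z cos²β tanφ'] / [γ_sat z sinβ cosβ]
(For c' = 0 this reduces to FS = (γ'/γ_sat)·tanφ'/tanβ.)
γ' = 20.4 − 9.81 = 10.59 kN/m³
Numerator = 0.0 + 10.59·4.1·cos²10.5°·tan26.5° = 0.0 + 10.59·4.1·0.9668·0.4986 = 20.929 kPa
Denominator = 20.4·4.1·sin10.5°·cos10.5° = 20.4·4.1·0.1822·0.9833 = 14.987 kPa
FS = 20.929 / 14.987 = 1.396

FS = 1.40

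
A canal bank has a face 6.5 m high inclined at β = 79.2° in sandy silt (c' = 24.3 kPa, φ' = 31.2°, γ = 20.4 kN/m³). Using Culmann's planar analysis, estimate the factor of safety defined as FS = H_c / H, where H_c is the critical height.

FS = 1.86

H_c = (4c'/γ) · sinβ cosφ' / [1 − cos(β − φ')]
    = (4·24.3/20.4) · sin79.2°·cos31.2° / [1 − cos48.0°]
    = 4.765 · 0.8402 / 0.3309 = 12.10 m
FS = H_c / H = 12.10 / 6.5 = 1.861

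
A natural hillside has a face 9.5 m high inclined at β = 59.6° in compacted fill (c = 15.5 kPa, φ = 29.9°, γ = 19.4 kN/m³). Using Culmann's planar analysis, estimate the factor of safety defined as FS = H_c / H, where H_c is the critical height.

H_c = (4c/γ) · sinβ cosφ / [1 − cos(β − φ)]
    = (4·15.5/19.4) · sin59.6°·cos29.9° / [1 − cos29.7°]
    = 3.196 · 0.7477 / 0.1314 = 18.19 m
FS = H_c / H = 18.19 / 9.5 = 1.915

FS = 1.91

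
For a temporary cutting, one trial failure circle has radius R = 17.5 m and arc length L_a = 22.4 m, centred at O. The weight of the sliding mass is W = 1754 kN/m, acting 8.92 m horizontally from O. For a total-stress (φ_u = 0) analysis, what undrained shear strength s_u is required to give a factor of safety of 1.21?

FS = s_u·L_a·R / (W·d), so s_u = FS·W·d / (L_a·R).
s_u = 1.21·1754·8.92 / (22.40·17.5) = 18931.3 / 392.00 = 48.29 kPa

s_u = 48.3 kPa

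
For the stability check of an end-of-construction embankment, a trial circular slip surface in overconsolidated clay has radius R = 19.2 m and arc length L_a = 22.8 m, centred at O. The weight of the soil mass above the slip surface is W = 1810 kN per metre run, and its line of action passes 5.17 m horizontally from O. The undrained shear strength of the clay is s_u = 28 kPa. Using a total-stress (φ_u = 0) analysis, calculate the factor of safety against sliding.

Taking moments about the centre O, the resisting moment is provided by the undrained shear strength acting along the arc:
M_R = s_u·L_a·R = 28·22.80·19.2 = 12257.3 kN·m/m
M_D = W·d = 1810·5.17 = 9357.7 kN·m/m
FS = M_R / M_D = 12257.3 / 9357.7 = 1.310

FS = 1.31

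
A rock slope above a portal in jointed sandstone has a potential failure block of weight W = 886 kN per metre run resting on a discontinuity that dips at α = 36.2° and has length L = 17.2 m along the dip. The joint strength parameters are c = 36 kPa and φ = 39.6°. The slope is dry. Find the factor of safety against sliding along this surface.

Resolving the block weight along and normal to the plane and applying the Mohr–Coulomb strength on the joint:
N' = W cosα = 886·cos36.2° = 715.0 kN/m
Driving force T = W sinα = 886·sin36.2° = 523.3 kN/m
Resisting force R = c·L + N'·tanφ = 36·17.2 + 715.0·tan39.6° = 619.2 + 591.5 = 1210.7 kN/m
FS = R / T = 1210.7 / 523.3 = 2.314

FS = 2.31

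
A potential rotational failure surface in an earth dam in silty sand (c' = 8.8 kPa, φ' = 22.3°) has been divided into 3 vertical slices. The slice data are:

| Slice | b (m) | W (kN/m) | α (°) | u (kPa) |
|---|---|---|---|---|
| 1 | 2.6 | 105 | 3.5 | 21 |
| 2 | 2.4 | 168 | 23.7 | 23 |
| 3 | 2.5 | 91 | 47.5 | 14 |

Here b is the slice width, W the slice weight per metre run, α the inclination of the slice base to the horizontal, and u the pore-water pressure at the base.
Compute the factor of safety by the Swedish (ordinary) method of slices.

Ordinary method of slices: FS = Σ[c'·Δl_i + (W_i cosα_i − u_i·Δl_i)·tanφ'] / Σ W_i sinα_i, with Δl_i = b_i / cosα_i.
Slice 1: Δl = 2.6/cos3.5° = 2.605 m; N'_1 = 105·cos3.5° − 21·2.605 = 50.1; c'Δl = 22.92; W sinα = 6.4
Slice 2: Δl = 2.4/cos23.7° = 2.621 m; N'_2 = 168·cos23.7° − 23·2.621 = 93.5; c'Δl = 23.07; W sinα = 67.5
Slice 3: Δl = 2.5/cos47.5° = 3.700 m; N'_3 = 91·cos47.5° − 14·3.700 = 9.7; c'Δl = 32.56; W sinα = 67.1
Σc'Δl = 78.6 kN/m; ΣN' = 153.3 kN/m; ΣW sinα = 141.0 kN/m
Resisting = 78.6 + 153.3·tan22.3° = 78.6 + 62.9 = 141.4 kN/m
FS = 141.4 / 141.0 = 1.003

FS = 1.00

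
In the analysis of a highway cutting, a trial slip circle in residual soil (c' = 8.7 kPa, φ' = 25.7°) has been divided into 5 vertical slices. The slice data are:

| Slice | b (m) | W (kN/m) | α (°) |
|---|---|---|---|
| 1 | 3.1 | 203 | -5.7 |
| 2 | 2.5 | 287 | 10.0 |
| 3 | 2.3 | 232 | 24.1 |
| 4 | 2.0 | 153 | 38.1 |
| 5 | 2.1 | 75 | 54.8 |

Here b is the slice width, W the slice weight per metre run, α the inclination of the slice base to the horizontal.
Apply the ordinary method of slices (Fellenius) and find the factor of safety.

FS = 1.92

Ordinary method of slices: FS = Σ[c'·Δl_i + (W_i cosα_i)·tanφ'] / Σ W_i sinα_i, with Δl_i = b_i / cosα_i.
Slice 1: Δl = 3.1/cos(-5.7°) = 3.115 m; N'_1 = 203·cos(-5.7°) = 202.0; c'Δl = 27.10; W sinα = -20.2
Slice 2: Δl = 2.5/cos10.0° = 2.539 m; N'_2 = 287·cos10.0° = 282.6; c'Δl = 22.09; W sinα = 49.8
Slice 3: Δl = 2.3/cos24.1° = 2.520 m; N'_3 = 232·cos24.1° = 211.8; c'Δl = 21.92; W sinα = 94.7
Slice 4: Δl = 2.0/cos38.1° = 2.542 m; N'_4 = 153·cos38.1° = 120.4; c'Δl = 22.11; W sinα = 94.4
Slice 5: Δl = 2.1/cos54.8° = 3.643 m; N'_5 = 75·cos54.8° = 43.2; c'Δl = 31.69; W sinα = 61.3
Σc'Δl = 124.9 kN/m; ΣN' = 860.0 kN/m; ΣW sinα = 280.1 kN/m
Resisting = 124.9 + 860.0·tan25.7° = 124.9 + 413.9 = 538.8 kN/m
FS = 538.8 / 280.1 = 1.924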